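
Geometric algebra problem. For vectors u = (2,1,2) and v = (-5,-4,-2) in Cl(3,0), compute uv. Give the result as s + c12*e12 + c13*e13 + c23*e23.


In Cl(3,0): e_i^2 = 1, e_ie_j = -e_je_i for i != j.
Scalar part = u . v = 2*(-5) + 1*(-4) + 2*(-2)
= -10 + (-4) + (-4) = -18
e12 coeff = 2*(-4) - 1*(-5) = -8 - (-5) = -3
e13 coeff = 2*(-2) - 2*(-5) = -4 - (-10) = 6
e23 coeff = 1*(-2) - 2*(-4) = -2 - (-8) = 6
uv = -18 - 3*e12 + 6*e13 + 6*e23


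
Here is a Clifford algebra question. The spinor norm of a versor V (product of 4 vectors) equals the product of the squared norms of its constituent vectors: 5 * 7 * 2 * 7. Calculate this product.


Spinor norm N(V) = |v1|^2 * |v2|^2 * ... * |v4|^2
= 5 * 7 * 2 * 7
Running product: 5, 35, 70, 490
N(V) = 490


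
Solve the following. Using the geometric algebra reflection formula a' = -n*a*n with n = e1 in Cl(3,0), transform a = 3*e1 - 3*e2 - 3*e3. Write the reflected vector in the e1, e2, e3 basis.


Reflection formula: a' = -n*a*n, with n = e1 (unit vector, n^2 = 1).
For reflection through hyperplane perp to e1:
The component along e1 flips sign, others stay.
a = (3, -3, -3)
a' = (-3, -3, -3)
a' = -3*e1 - 3*e2 - 3*e3


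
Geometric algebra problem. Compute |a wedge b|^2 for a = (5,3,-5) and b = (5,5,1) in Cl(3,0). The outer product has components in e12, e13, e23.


a wedge b = (a1*b2 - a2*b1)*e12 + (a1*b3 - a3*b1)*e13 + (a2*b3 - a3*b2)*e23
e12 coeff: 5*5 - 3*5 = 25 - 15 = 10
e13 coeff: 5*1 - (-5)*5 = 5 - (-25) = 30
e23 coeff: 3*1 - (-5)*5 = 3 - (-25) = 28
|a wedge b|^2 = 10^2 + 30^2 + 28^2
= 100 + 900 + 784
= 1784


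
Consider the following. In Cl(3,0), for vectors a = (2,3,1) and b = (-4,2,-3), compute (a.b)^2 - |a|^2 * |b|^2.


a . b = 2*(-4) + 3*2 + 1*(-3)
= -8 + 6 + (-3) = -5
|a|^2 = 2^2 + 3^2 + 1^2 = 14
|b|^2 = (-4)^2 + 2^2 + (-3)^2 = 29
(a.b)^2 = (-5)^2 = 25
|a|^2 * |b|^2 = 14 * 29 = 406
Result = 25 - 406 = -381


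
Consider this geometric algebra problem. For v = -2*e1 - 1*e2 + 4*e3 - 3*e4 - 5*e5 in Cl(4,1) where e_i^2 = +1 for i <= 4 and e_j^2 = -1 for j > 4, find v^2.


v^2 = sum of c_i^2 * e_i^2
Positive signature terms (e_i^2 = +1): (-2)^2 + (-1)^2 + 4^2 + (-3)^2 = 30
Negative signature terms (e_j^2 = -1): (-5)^2 = 25
v^2 = 30 - 25 = 5


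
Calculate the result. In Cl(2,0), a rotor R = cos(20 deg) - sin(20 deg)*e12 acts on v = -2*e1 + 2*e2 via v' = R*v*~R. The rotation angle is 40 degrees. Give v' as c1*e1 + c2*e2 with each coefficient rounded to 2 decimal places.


Rotor R = cos(20deg) - sin(20deg)*e12
Rotation angle theta = 2 * 20 = 40 degrees
v' = R*v*~R rotates v by theta.
cos(40deg) = 0.7660, sin(40deg) = 0.6428
v'_1 = -2*cos(40deg) - 2*sin(40deg)
= -2*0.7660 - 2*0.6428
= -2.82
v'_2 = -2*sin(40deg) + 2*cos(40deg)
= -2*0.6428 + 2*0.7660
= 0.25
v' = -2.82*e1 + 0.25*e2


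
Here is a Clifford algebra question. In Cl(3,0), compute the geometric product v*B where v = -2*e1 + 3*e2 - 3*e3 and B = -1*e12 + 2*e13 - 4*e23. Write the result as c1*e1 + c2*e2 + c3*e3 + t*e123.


vB has grade-1 (vector) and grade-3 (trivector) parts: vB = (v _| B) + (v ^ B).
Vector part <vB>_1:
  e1: -v2*b12 - v3*b13 = -(3)*(-1) - (-3)*(2) = 9
  e2: v1*b12 - v3*b23 = (-2)*(-1) - (-3)*(-4) = -10
  e3: v1*b13 + v2*b23 = (-2)*(2) + (3)*(-4) = -16
Trivector part <vB>_3:
  e123: v1*b23 - v2*b13 + v3*b12 = (-2)*(-4) - (3)*(2) + (-3)*(-1) = 5
vB = 9*e1 - 10*e2 - 16*e3 + 5*e123


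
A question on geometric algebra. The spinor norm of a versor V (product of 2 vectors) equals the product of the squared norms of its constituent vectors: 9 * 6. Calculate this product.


Spinor norm N(V) = |v1|^2 * |v2|^2 * ... * |v2|^2
= 9 * 6
Running product: 9, 54
N(V) = 54


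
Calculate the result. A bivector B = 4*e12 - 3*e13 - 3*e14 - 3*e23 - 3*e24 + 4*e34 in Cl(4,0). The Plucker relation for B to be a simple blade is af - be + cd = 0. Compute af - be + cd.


Plucker relation: af - be + cd
a*f = 4*4 = 16
b*e = (-3)*(-3) = 9
c*d = (-3)*(-3) = 9
af - be + cd = 16 - 9 + 9
= 16


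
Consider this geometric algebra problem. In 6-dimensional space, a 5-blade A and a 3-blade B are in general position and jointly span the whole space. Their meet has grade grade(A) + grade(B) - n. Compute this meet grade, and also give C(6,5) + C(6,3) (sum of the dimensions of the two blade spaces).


Meet grade = grade(A) + grade(B) - n
= 5 + 3 - 6 = 2
C(6,5) = 6
C(6,3) = 20
dim_A + dim_B = 6 + 20 = 26


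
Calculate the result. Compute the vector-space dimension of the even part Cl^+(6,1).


Even subalgebra dimension = 2^(n-1)
n = 6 + 1 = 7
2^(7 - 1) = 2^6 = 64
Verification: sum of C(7,k) for even k = 1 + 21 + 35 + 7 = 64
Result = 64


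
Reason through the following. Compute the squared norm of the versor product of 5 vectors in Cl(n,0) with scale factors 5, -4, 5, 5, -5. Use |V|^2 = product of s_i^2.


Each vector v_i has |v_i|^2 = s_i^2
Squared scales: 5^2 = 25, (-4)^2 = 16, 5^2 = 25, 5^2 = 25, (-5)^2 = 25
|V|^2 = 25 * 16 * 25 * 25 * 25
= 6250000


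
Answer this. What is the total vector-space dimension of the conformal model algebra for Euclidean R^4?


The conformal model of R^4 uses Cl(5,1): the 4 Euclidean generators plus two extra orthogonal generators e+ (e+^2 = +1) and e- (e-^2 = -1), from which the null vectors e0, einf are built.
Number of generators m = 4 + 2 = 6.
dim Cl(p,q) = 2^m = 2^6 = 64


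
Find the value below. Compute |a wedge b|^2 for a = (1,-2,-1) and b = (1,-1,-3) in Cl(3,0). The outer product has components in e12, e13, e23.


a wedge b = (a1*b2 - a2*b1)*e12 + (a1*b3 - a3*b1)*e13 + (a2*b3 - a3*b2)*e23
e12 coeff: 1*(-1) - (-2)*1 = -1 - (-2) = 1
e13 coeff: 1*(-3) - (-1)*1 = -3 - (-1) = -2
e23 coeff: (-2)*(-3) - (-1)*(-1) = 6 - 1 = 5
|a wedge b|^2 = 1^2 + (-2)^2 + 5^2
= 1 + 4 + 25
= 30


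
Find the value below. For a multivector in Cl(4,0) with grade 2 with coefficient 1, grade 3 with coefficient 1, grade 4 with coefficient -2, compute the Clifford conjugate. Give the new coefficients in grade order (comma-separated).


Clifford conjugate sign for grade k: (-1)^(k(k+1)/2)
Grade 2: (-1)^(2*3/2) = (-1)^3 = -1, coeff 1 -> -1
Grade 3: (-1)^(3*4/2) = (-1)^6 = 1, coeff 1 -> 1
Grade 4: (-1)^(4*5/2) = (-1)^10 = 1, coeff -2 -> -2
Conjugated coefficients: -1, 1, -2


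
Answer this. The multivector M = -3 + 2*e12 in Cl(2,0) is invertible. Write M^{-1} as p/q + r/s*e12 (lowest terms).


M = -3 + 2*e12, where e12^2 = -1.
Since M commutes with its reverse ~M = a - b*e12, M * ~M = a^2 - b^2*e12^2 = a^2 + b^2.
So M^{-1} = ~M / (a^2 + b^2) = (a - b*e12)/(a^2 + b^2).
a^2 + b^2 = 9 + 4 = 13
Scalar part = -3/13 = -3/13
Bivector coeff = -2/13 = -2/13
M^{-1} = -3/13 - 2/13*e12


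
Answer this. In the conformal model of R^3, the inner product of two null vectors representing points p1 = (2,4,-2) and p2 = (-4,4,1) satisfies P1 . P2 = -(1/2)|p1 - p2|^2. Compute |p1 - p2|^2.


p1 - p2 = (6, 0, -3)
|p1 - p2|^2 = 6^2 + 0^2 + (-3)^2
= 36 + 0 + 9
= 45


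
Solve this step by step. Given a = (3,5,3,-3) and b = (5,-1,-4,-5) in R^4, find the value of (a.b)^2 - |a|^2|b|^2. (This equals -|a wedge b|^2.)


a . b = 3*5 + 5*(-1) + 3*(-4) + (-3)*(-5)
= 15 + (-5) + (-12) + 15 = 13
|a|^2 = 3^2 + 5^2 + 3^2 + (-3)^2 = 52
|b|^2 = 5^2 + (-1)^2 + (-4)^2 + (-5)^2 = 67
(a.b)^2 = 13^2 = 169
|a|^2 * |b|^2 = 52 * 67 = 3484
Result = 169 - 3484 = -3315


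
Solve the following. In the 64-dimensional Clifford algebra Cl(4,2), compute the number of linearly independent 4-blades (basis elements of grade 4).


Number of grade-k basis blades in Cl(p,q) with n = p + q is C(n, k).
n = 4 + 2 = 6
C(6, 4) = 6! / (4! * 2!)
= 720 / (24 * 2)
= 15


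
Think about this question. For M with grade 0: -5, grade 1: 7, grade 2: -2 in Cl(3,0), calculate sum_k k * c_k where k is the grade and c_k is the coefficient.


Grade-weighted sum = sum of grade_k * coefficient_k
0*(-5) = 0
1*7 = 7
2*(-2) = -4
Total = 0 + 7 + (-4) = 3


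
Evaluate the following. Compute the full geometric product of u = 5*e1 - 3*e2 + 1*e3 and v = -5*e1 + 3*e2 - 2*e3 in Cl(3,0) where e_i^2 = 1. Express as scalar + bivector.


In Cl(3,0): e_i^2 = 1, e_ie_j = -e_je_i for i != j.
Scalar part = u . v = 5*(-5) + (-3)*3 + 1*(-2)
= -25 + (-9) + (-2) = -36
e12 coeff = 5*3 - (-3)*(-5) = 15 - 15 = 0
e13 coeff = 5*(-2) - 1*(-5) = -10 - (-5) = -5
e23 coeff = (-3)*(-2) - 1*3 = 6 - 3 = 3
uv = -36 + 0*e12 - 5*e13 + 3*e23


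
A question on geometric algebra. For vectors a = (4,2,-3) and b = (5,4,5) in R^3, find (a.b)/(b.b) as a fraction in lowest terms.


Projection coefficient = (a . b) / (b . b)
a . b = 4*5 + 2*4 + (-3)*5
= 20 + 8 + (-15) = 13
b . b = 5^2 + 4^2 + 5^2
= 25 + 16 + 25 = 66
Coefficient = 13/66
In lowest terms: 13/66


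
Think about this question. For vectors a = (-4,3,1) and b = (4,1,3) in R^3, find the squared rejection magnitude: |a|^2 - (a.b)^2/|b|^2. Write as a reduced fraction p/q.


|a|^2 = (-4)^2 + 3^2 + 1^2 = 26
|b|^2 = 4^2 + 1^2 + 3^2 = 26
a . b = (-4)*4 + 3*1 + 1*3 = -10
(a.b)^2 = (-10)^2 = 100
|rej|^2 = 26 - 100/26
= (676 - 100)/26
= 576/26
In lowest terms: 288/13


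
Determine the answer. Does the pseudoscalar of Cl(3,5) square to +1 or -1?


The pseudoscalar I = e1...e_n (product of all n generators) of Cl(p,q) satisfies I^2 = (-1)^(q + n(n-1)/2).
p = 3, q = 5, n = p + q = 8
n(n-1)/2 = 8 * 7 / 2 = 28
Exponent = q + n(n-1)/2 = 5 + 28 = 33
I^2 = (-1)^33 = -1


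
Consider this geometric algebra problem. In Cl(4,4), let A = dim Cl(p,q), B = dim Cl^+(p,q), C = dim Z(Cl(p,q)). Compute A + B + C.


n = 4 + 4 = 8
Total dim = 2^8 = 256
Even subalgebra dim = 2^7 = 128
n is even, so center dim = 1
Sum = 256 + 128 + 1 = 385


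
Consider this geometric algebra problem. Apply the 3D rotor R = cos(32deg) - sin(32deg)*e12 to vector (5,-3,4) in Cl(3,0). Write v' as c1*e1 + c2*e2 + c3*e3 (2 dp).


Rotor R = cos(32deg) - sin(32deg)*e12
Rotation angle theta = 2 * 32 = 64 degrees in the e12 plane (e1 -> e2).
The component perpendicular to the plane (e3) is invariant: v'_3 = v3 = 4.00
cos(64deg) = 0.4384, sin(64deg) = 0.8988
v'_1 = v1*cos(theta) - v2*sin(theta) = 5*0.4384 - (-3)*0.8988 = 4.89
v'_2 = v1*sin(theta) + v2*cos(theta) = 5*0.8988 + (-3)*0.4384 = 3.18
v' = 4.89*e1 + 3.18*e2 + 4.00*e3


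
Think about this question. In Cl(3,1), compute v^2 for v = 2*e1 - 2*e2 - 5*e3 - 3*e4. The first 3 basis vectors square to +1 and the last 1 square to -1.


v^2 = sum of c_i^2 * e_i^2
Positive signature terms (e_i^2 = +1): 2^2 + (-2)^2 + (-5)^2 = 33
Negative signature terms (e_j^2 = -1): (-3)^2 = 9
v^2 = 33 - 9 = 24


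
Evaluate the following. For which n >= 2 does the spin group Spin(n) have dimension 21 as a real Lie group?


dim Spin(n) = dim so(n) = n(n-1)/2.
Solve n(n-1)/2 = 21, i.e. n^2 - n - 42 = 0.
Discriminant = 1 + 8*21 = 169
n = (1 + sqrt(169))/2 = (1 + 13)/2 = 7


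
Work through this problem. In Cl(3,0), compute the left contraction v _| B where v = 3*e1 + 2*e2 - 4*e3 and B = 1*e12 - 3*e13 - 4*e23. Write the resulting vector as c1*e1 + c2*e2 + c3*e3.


Left contraction v _| B = <vB>_1 (grade-1 part of the geometric product vB).
Using e1_|e12 = e2, e2_|e12 = -e1, e1_|e13 = e3, e3_|e13 = -e1, e2_|e23 = e3, e3_|e23 = -e2:
e1 coeff: -v2*b12 - v3*b13 = -(2)*(1) - (-4)*(-3) = -14
e2 coeff: v1*b12 - v3*b23 = (3)*(1) - (-4)*(-4) = -13
e3 coeff: v1*b13 + v2*b23 = (3)*(-3) + (2)*(-4) = -17
v _| B = -14*e1 - 13*e2 - 17*e3


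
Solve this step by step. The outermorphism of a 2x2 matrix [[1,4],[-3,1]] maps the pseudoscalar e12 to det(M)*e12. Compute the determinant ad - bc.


The outermorphism of a linear map f sends e1^e2 to f(e1)^f(e2).
f(e1) = 1*e1 - 3*e2
f(e2) = 4*e1 + 1*e2
f(e1) ^ f(e2) = (1*e1 - 3*e2) ^ (4*e1 + 1*e2)
= 1*1*e12 + (-3)*4*e21
= (1 - (-12))*e12
= 13*e12
Coefficient = 13


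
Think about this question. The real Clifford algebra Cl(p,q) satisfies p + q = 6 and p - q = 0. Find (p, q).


We need p + q = 6 and p - q = 0.
Adding: 2p = 6 + 0 = 6, so p = 3.
Then q = 6 - 3 = 3.
(p, q) = (3, 3)


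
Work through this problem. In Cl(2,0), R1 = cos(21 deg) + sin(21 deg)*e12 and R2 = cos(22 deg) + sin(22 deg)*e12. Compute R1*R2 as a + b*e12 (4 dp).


Same-plane rotors commute and their half-angles add:
R1*R2 = cos(a1 + a2) + sin(a1 + a2)*e12.
a1 + a2 = 21 + 22 = 43 deg
cos(43 deg) = 0.7314
sin(43 deg) = 0.6820
R1*R2 = 0.7314 + 0.6820*e12


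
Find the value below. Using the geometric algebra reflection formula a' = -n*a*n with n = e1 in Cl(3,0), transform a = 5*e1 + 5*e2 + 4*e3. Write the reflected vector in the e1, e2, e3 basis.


Reflection formula: a' = -n*a*n, with n = e1 (unit vector, n^2 = 1).
For reflection through hyperplane perp to e1:
The component along e1 flips sign, others stay.
a = (5, 5, 4)
a' = (-5, 5, 4)
a' = -5*e1 + 5*e2 + 4*e3


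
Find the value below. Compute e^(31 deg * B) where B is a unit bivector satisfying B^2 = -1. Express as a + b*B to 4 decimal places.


For a unit bivector B with B^2 = -1, the exponential series gives
e^(theta*B) = cos(theta) + sin(theta)*B (the GA analogue of Euler's formula).
theta = 31 degrees = 0.541052 rad
cos(31 deg) = 0.8572
sin(31 deg) = 0.5150
exp(theta*B) = 0.8572 + 0.5150*B


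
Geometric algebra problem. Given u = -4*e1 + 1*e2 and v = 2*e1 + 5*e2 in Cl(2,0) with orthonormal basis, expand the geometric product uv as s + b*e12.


Expand: (-4*e1 + 1*e2)(2*e1 + 5*e2)
= (-4)*2*e1e1 + (-4)*5*e1e2 + 1*2*e2e1 + 1*5*e2e2
Using e1^2 = e2^2 = 1, e2e1 = -e1e2:
Scalar part s = (-4)*2 + 1*5 = -8 + 5 = -3
Bivector part b = (-4)*5 - 1*2 = -20 - 2 = -22
uv = -3 - 22*e12


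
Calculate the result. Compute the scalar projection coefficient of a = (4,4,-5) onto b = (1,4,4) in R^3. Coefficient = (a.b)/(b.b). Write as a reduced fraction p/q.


Projection coefficient = (a . b) / (b . b)
a . b = 4*1 + 4*4 + (-5)*4
= 4 + 16 + (-20) = 0
b . b = 1^2 + 4^2 + 4^2
= 1 + 16 + 16 = 33
Coefficient = 0/33
In lowest terms: 0/1


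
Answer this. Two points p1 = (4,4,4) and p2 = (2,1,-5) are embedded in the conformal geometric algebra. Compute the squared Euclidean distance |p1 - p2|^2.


p1 - p2 = (2, 3, 9)
|p1 - p2|^2 = 2^2 + 3^2 + 9^2
= 4 + 9 + 81
= 94


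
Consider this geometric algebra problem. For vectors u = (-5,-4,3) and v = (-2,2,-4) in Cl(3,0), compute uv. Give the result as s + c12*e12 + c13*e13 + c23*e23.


In Cl(3,0): e_i^2 = 1, e_ie_j = -e_je_i for i != j.
Scalar part = u . v = (-5)*(-2) + (-4)*2 + 3*(-4)
= 10 + (-8) + (-12) = -10
e12 coeff = (-5)*2 - (-4)*(-2) = -10 - 8 = -18
e13 coeff = (-5)*(-4) - 3*(-2) = 20 - (-6) = 26
e23 coeff = (-4)*(-4) - 3*2 = 16 - 6 = 10
uv = -10 - 18*e12 + 26*e13 + 10*e23


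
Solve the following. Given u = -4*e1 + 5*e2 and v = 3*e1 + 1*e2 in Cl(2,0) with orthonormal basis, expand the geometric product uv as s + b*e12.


Expand: (-4*e1 + 5*e2)(3*e1 + 1*e2)
= (-4)*3*e1e1 + (-4)*1*e1e2 + 5*3*e2e1 + 5*1*e2e2
Using e1^2 = e2^2 = 1, e2e1 = -e1e2:
Scalar part s = (-4)*3 + 5*1 = -12 + 5 = -7
Bivector part b = (-4)*1 - 5*3 = -4 - 15 = -19
uv = -7 - 19*e12


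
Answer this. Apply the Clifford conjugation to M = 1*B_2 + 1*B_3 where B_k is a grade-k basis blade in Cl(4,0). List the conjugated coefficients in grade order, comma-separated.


Clifford conjugate sign for grade k: (-1)^(k(k+1)/2)
Grade 2: (-1)^(2*3/2) = (-1)^3 = -1, coeff 1 -> -1
Grade 3: (-1)^(3*4/2) = (-1)^6 = 1, coeff 1 -> 1
Conjugated coefficients: -1, 1


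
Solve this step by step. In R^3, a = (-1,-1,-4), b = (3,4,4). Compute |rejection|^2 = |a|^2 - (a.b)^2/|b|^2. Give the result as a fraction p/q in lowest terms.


|a|^2 = (-1)^2 + (-1)^2 + (-4)^2 = 18
|b|^2 = 3^2 + 4^2 + 4^2 = 41
a . b = (-1)*3 + (-1)*4 + (-4)*4 = -23
(a.b)^2 = (-23)^2 = 529
|rej|^2 = 18 - 529/41
= (738 - 529)/41
= 209/41
In lowest terms: 209/41


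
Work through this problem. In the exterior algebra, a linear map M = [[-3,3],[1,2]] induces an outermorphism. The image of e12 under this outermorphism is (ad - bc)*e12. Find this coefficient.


The outermorphism of a linear map f sends e1^e2 to f(e1)^f(e2).
f(e1) = -3*e1 + 1*e2
f(e2) = 3*e1 + 2*e2
f(e1) ^ f(e2) = (-3*e1 + 1*e2) ^ (3*e1 + 2*e2)
= (-3)*2*e12 + 1*3*e21
= (-6 - 3)*e12
= -9*e12
Coefficient = -9


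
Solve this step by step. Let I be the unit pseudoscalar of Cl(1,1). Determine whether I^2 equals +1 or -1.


The pseudoscalar I = e1...e_n (product of all n generators) of Cl(p,q) satisfies I^2 = (-1)^(q + n(n-1)/2).
p = 1, q = 1, n = p + q = 2
n(n-1)/2 = 2 * 1 / 2 = 1
Exponent = q + n(n-1)/2 = 1 + 1 = 2
I^2 = (-1)^2 = +1


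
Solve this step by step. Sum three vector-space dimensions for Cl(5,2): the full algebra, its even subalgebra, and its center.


n = 5 + 2 = 7
Total dim = 2^7 = 128
Even subalgebra dim = 2^6 = 64
n is odd, so center dim = 2
Sum = 128 + 64 + 2 = 194


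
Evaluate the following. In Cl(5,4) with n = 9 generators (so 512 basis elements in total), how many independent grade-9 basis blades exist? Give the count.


Number of grade-k basis blades in Cl(p,q) with n = p + q is C(n, k).
n = 5 + 4 = 9
C(9, 9) = 9! / (9! * 0!)
= 362880 / (362880 * 1)
= 1


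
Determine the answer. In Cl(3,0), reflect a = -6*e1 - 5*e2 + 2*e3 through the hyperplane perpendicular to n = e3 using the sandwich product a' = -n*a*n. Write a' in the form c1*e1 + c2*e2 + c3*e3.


Reflection formula: a' = -n*a*n, with n = e3 (unit vector, n^2 = 1).
For reflection through hyperplane perp to e3:
The component along e3 flips sign, others stay.
a = (-6, -5, 2)
a' = (-6, -5, -2)
a' = -6*e1 - 5*e2 - 2*e3


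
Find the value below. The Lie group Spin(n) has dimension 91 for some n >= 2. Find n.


dim Spin(n) = dim so(n) = n(n-1)/2.
Solve n(n-1)/2 = 91, i.e. n^2 - n - 182 = 0.
Discriminant = 1 + 8*91 = 729
n = (1 + sqrt(729))/2 = (1 + 27)/2 = 14


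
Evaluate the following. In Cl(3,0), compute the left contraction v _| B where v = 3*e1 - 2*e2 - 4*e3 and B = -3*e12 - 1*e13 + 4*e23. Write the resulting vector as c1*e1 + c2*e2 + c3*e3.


Left contraction v _| B = <vB>_1 (grade-1 part of the geometric product vB).
Using e1_|e12 = e2, e2_|e12 = -e1, e1_|e13 = e3, e3_|e13 = -e1, e2_|e23 = e3, e3_|e23 = -e2:
e1 coeff: -v2*b12 - v3*b13 = -(-2)*(-3) - (-4)*(-1) = -10
e2 coeff: v1*b12 - v3*b23 = (3)*(-3) - (-4)*(4) = 7
e3 coeff: v1*b13 + v2*b23 = (3)*(-1) + (-2)*(4) = -11
v _| B = -10*e1 + 7*e2 - 11*e3


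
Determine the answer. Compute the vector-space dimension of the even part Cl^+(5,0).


Even subalgebra dimension = 2^(n-1)
n = 5 + 0 = 5
2^(5 - 1) = 2^4 = 16
Verification: sum of C(5,k) for even k = 1 + 10 + 5 = 16
Result = 16


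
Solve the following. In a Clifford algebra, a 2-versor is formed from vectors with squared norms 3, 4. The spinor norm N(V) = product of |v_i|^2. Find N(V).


Spinor norm N(V) = |v1|^2 * |v2|^2 * ... * |v2|^2
= 3 * 4
Running product: 3, 12
N(V) = 12


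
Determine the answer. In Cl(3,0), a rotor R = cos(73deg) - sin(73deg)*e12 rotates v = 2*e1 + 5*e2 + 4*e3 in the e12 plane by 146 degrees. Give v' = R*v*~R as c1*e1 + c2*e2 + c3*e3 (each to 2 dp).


Rotor R = cos(73deg) - sin(73deg)*e12
Rotation angle theta = 2 * 73 = 146 degrees in the e12 plane (e1 -> e2).
The component perpendicular to the plane (e3) is invariant: v'_3 = v3 = 4.00
cos(146deg) = -0.8290, sin(146deg) = 0.5592
v'_1 = v1*cos(theta) - v2*sin(theta) = 2*(-0.8290) - 5*0.5592 = -4.45
v'_2 = v1*sin(theta) + v2*cos(theta) = 2*0.5592 + 5*(-0.8290) = -3.03
v' = -4.45*e1 - 3.03*e2 + 4.00*e3


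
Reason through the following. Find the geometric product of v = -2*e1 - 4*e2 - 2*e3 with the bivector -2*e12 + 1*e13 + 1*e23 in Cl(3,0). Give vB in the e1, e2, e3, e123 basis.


vB has grade-1 (vector) and grade-3 (trivector) parts: vB = (v _| B) + (v ^ B).
Vector part <vB>_1:
  e1: -v2*b12 - v3*b13 = -(-4)*(-2) - (-2)*(1) = -6
  e2: v1*b12 - v3*b23 = (-2)*(-2) - (-2)*(1) = 6
  e3: v1*b13 + v2*b23 = (-2)*(1) + (-4)*(1) = -6
Trivector part <vB>_3:
  e123: v1*b23 - v2*b13 + v3*b12 = (-2)*(1) - (-4)*(1) + (-2)*(-2) = 6
vB = -6*e1 + 6*e2 - 6*e3 + 6*e123


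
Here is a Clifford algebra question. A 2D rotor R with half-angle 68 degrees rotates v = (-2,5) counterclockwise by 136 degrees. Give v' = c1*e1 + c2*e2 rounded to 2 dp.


Rotor R = cos(68deg) - sin(68deg)*e12
Rotation angle theta = 2 * 68 = 136 degrees
v' = R*v*~R rotates v by theta.
cos(136deg) = -0.7193, sin(136deg) = 0.6947
v'_1 = -2*cos(136deg) - 5*sin(136deg)
= -2*(-0.7193) - 5*0.6947
= -2.03
v'_2 = -2*sin(136deg) + 5*cos(136deg)
= -2*0.6947 + 5*(-0.7193)
= -4.99
v' = -2.03*e1 - 4.99*e2


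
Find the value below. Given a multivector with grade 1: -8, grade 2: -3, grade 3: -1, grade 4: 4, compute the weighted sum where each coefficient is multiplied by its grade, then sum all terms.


Grade-weighted sum = sum of grade_k * coefficient_k
1*(-8) = -8
2*(-3) = -6
3*(-1) = -3
4*4 = 16
Total = -8 + (-6) + (-3) + 16 = -1


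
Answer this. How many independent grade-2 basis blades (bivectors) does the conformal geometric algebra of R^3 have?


The conformal model of R^3 uses Cl(4,1) with m = 3 + 2 = 5 generators.
Number of grade-2 blades = C(m, 2) = C(5, 2)
= 5*4/2 = 10


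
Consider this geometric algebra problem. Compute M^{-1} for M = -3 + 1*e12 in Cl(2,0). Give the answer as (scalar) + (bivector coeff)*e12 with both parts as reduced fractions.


M = -3 + 1*e12, where e12^2 = -1.
Since M commutes with its reverse ~M = a - b*e12, M * ~M = a^2 - b^2*e12^2 = a^2 + b^2.
So M^{-1} = ~M / (a^2 + b^2) = (a - b*e12)/(a^2 + b^2).
a^2 + b^2 = 9 + 1 = 10
Scalar part = -3/10 = -3/10
Bivector coeff = -1/10 = -1/10
M^{-1} = -3/10 - 1/10*e12


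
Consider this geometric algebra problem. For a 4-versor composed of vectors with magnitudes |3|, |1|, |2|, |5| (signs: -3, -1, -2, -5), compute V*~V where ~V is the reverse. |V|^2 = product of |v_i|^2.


Each vector v_i has |v_i|^2 = s_i^2
Squared scales: (-3)^2 = 9, (-1)^2 = 1, (-2)^2 = 4, (-5)^2 = 25
|V|^2 = 9 * 1 * 4 * 25
= 900


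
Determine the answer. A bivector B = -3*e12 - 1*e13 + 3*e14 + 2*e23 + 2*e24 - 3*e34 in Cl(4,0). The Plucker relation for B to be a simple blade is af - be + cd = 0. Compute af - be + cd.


Plucker relation: af - be + cd
a*f = (-3)*(-3) = 9
b*e = (-1)*2 = -2
c*d = 3*2 = 6
af - be + cd = 9 - (-2) + 6
= 17


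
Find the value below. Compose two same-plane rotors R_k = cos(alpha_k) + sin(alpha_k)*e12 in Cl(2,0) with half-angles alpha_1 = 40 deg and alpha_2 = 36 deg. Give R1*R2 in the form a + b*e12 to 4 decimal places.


Same-plane rotors commute and their half-angles add:
R1*R2 = cos(a1 + a2) + sin(a1 + a2)*e12.
a1 + a2 = 40 + 36 = 76 deg
cos(76 deg) = 0.2419
sin(76 deg) = 0.9703
R1*R2 = 0.2419 + 0.9703*e12


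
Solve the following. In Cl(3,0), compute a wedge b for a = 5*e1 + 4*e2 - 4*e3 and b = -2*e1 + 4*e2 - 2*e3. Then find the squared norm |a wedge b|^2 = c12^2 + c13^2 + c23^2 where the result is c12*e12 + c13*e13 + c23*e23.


a wedge b = (a1*b2 - a2*b1)*e12 + (a1*b3 - a3*b1)*e13 + (a2*b3 - a3*b2)*e23
e12 coeff: 5*4 - 4*(-2) = 20 - (-8) = 28
e13 coeff: 5*(-2) - (-4)*(-2) = -10 - 8 = -18
e23 coeff: 4*(-2) - (-4)*4 = -8 - (-16) = 8
|a wedge b|^2 = 28^2 + (-18)^2 + 8^2
= 784 + 324 + 64
= 1172


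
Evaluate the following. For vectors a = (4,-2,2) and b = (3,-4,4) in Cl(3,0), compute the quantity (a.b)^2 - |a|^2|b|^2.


a . b = 4*3 + (-2)*(-4) + 2*4
= 12 + 8 + 8 = 28
|a|^2 = 4^2 + (-2)^2 + 2^2 = 24
|b|^2 = 3^2 + (-4)^2 + 4^2 = 41
(a.b)^2 = 28^2 = 784
|a|^2 * |b|^2 = 24 * 41 = 984
Result = 784 - 984 = -200


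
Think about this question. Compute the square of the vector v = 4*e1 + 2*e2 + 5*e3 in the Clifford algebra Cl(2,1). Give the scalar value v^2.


v^2 = sum of c_i^2 * e_i^2
Positive signature terms (e_i^2 = +1): 4^2 + 2^2 = 20
Negative signature terms (e_j^2 = -1): 5^2 = 25
v^2 = 20 - 25 = -5


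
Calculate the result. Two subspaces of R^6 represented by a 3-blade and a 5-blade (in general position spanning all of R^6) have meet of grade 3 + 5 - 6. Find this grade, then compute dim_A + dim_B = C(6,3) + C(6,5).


Meet grade = grade(A) + grade(B) - n
= 3 + 5 - 6 = 2
C(6,3) = 20
C(6,5) = 6
dim_A + dim_B = 20 + 6 = 26


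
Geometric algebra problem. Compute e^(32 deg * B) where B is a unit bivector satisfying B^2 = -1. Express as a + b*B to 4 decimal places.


For a unit bivector B with B^2 = -1, the exponential series gives
e^(theta*B) = cos(theta) + sin(theta)*B (the GA analogue of Euler's formula).
theta = 32 degrees = 0.558505 rad
cos(32 deg) = 0.8480
sin(32 deg) = 0.5299
exp(theta*B) = 0.8480 + 0.5299*B


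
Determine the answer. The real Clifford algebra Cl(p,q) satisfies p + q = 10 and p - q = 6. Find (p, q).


We need p + q = 10 and p - q = 6.
Adding: 2p = 10 + 6 = 16, so p = 8.
Then q = 10 - 8 = 2.
(p, q) = (8, 2)


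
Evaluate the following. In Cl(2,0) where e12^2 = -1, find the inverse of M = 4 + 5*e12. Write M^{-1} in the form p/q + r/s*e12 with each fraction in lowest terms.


M = 4 + 5*e12, where e12^2 = -1.
Since M commutes with its reverse ~M = a - b*e12, M * ~M = a^2 - b^2*e12^2 = a^2 + b^2.
So M^{-1} = ~M / (a^2 + b^2) = (a - b*e12)/(a^2 + b^2).
a^2 + b^2 = 16 + 25 = 41
Scalar part = 4/41 = 4/41
Bivector coeff = -5/41 = -5/41
M^{-1} = 4/41 - 5/41*e12


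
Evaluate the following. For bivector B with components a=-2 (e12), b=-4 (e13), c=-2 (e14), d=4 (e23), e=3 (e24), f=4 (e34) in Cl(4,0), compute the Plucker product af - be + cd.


Plucker relation: af - be + cd
a*f = (-2)*4 = -8
b*e = (-4)*3 = -12
c*d = (-2)*4 = -8
af - be + cd = -8 - (-12) + (-8)
= -4


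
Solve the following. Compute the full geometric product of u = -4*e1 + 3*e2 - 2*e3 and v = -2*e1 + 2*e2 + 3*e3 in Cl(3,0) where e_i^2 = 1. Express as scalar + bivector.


In Cl(3,0): e_i^2 = 1, e_ie_j = -e_je_i for i != j.
Scalar part = u . v = (-4)*(-2) + 3*2 + (-2)*3
= 8 + 6 + (-6) = 8
e12 coeff = (-4)*2 - 3*(-2) = -8 - (-6) = -2
e13 coeff = (-4)*3 - (-2)*(-2) = -12 - 4 = -16
e23 coeff = 3*3 - (-2)*2 = 9 - (-4) = 13
uv = 8 - 2*e12 - 16*e13 + 13*e23


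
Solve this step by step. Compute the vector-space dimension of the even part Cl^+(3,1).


Even subalgebra dimension = 2^(n-1)
n = 3 + 1 = 4
2^(4 - 1) = 2^3 = 8
Verification: sum of C(4,k) for even k = 1 + 6 + 1 = 8
Result = 8


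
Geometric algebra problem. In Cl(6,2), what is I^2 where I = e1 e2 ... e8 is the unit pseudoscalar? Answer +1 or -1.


The pseudoscalar I = e1...e_n (product of all n generators) of Cl(p,q) satisfies I^2 = (-1)^(q + n(n-1)/2).
p = 6, q = 2, n = p + q = 8
n(n-1)/2 = 8 * 7 / 2 = 28
Exponent = q + n(n-1)/2 = 2 + 28 = 30
I^2 = (-1)^30 = +1


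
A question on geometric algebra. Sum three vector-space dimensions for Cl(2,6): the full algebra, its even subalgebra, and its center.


n = 2 + 6 = 8
Total dim = 2^8 = 256
Even subalgebra dim = 2^7 = 128
n is even, so center dim = 1
Sum = 256 + 128 + 1 = 385


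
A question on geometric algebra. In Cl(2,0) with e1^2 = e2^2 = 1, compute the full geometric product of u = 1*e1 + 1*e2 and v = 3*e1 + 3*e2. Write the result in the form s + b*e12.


Expand: (1*e1 + 1*e2)(3*e1 + 3*e2)
= 1*3*e1e1 + 1*3*e1e2 + 1*3*e2e1 + 1*3*e2e2
Using e1^2 = e2^2 = 1, e2e1 = -e1e2:
Scalar part s = 1*3 + 1*3 = 3 + 3 = 6
Bivector part b = 1*3 - 1*3 = 3 - 3 = 0
uv = 6 + 0*e12


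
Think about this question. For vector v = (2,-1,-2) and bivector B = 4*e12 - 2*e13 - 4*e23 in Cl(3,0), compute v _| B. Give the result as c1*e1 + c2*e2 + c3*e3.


Left contraction v _| B = <vB>_1 (grade-1 part of the geometric product vB).
Using e1_|e12 = e2, e2_|e12 = -e1, e1_|e13 = e3, e3_|e13 = -e1, e2_|e23 = e3, e3_|e23 = -e2:
e1 coeff: -v2*b12 - v3*b13 = -(-1)*(4) - (-2)*(-2) = 0
e2 coeff: v1*b12 - v3*b23 = (2)*(4) - (-2)*(-4) = 0
e3 coeff: v1*b13 + v2*b23 = (2)*(-2) + (-1)*(-4) = 0
v _| B = 0*e1 + 0*e2 + 0*e3


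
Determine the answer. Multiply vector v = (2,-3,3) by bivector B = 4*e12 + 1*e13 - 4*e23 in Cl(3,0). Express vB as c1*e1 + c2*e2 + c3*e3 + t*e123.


vB has grade-1 (vector) and grade-3 (trivector) parts: vB = (v _| B) + (v ^ B).
Vector part <vB>_1:
  e1: -v2*b12 - v3*b13 = -(-3)*(4) - (3)*(1) = 9
  e2: v1*b12 - v3*b23 = (2)*(4) - (3)*(-4) = 20
  e3: v1*b13 + v2*b23 = (2)*(1) + (-3)*(-4) = 14
Trivector part <vB>_3:
  e123: v1*b23 - v2*b13 + v3*b12 = (2)*(-4) - (-3)*(1) + (3)*(4) = 7
vB = 9*e1 + 20*e2 + 14*e3 + 7*e123


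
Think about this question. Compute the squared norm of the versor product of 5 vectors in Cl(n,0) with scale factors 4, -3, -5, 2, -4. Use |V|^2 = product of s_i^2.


Each vector v_i has |v_i|^2 = s_i^2
Squared scales: 4^2 = 16, (-3)^2 = 9, (-5)^2 = 25, 2^2 = 4, (-4)^2 = 16
|V|^2 = 16 * 9 * 25 * 4 * 16
= 230400


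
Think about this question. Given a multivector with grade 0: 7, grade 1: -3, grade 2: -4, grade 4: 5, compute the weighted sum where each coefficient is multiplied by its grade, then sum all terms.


Grade-weighted sum = sum of grade_k * coefficient_k
0*7 = 0
1*(-3) = -3
2*(-4) = -8
4*5 = 20
Total = 0 + (-3) + (-8) + 20 = 9


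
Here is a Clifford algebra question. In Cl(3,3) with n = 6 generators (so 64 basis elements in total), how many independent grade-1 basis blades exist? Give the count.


Number of grade-k basis blades in Cl(p,q) with n = p + q is C(n, k).
n = 3 + 3 = 6
C(6, 1) = 6! / (1! * 5!)
= 720 / (1 * 120)
= 6


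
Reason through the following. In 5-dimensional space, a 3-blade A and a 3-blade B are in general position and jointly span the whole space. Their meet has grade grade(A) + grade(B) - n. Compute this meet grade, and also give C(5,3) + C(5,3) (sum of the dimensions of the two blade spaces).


Meet grade = grade(A) + grade(B) - n
= 3 + 3 - 5 = 1
C(5,3) = 10
C(5,3) = 10
dim_A + dim_B = 10 + 10 = 20


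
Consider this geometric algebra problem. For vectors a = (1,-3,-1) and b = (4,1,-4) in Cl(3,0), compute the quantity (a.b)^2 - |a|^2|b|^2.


a . b = 1*4 + (-3)*1 + (-1)*(-4)
= 4 + (-3) + 4 = 5
|a|^2 = 1^2 + (-3)^2 + (-1)^2 = 11
|b|^2 = 4^2 + 1^2 + (-4)^2 = 33
(a.b)^2 = 5^2 = 25
|a|^2 * |b|^2 = 11 * 33 = 363
Result = 25 - 363 = -338


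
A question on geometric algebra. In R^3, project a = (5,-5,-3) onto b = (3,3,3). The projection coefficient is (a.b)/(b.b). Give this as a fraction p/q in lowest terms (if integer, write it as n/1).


Projection coefficient = (a . b) / (b . b)
a . b = 5*3 + (-5)*3 + (-3)*3
= 15 + (-15) + (-9) = -9
b . b = 3^2 + 3^2 + 3^2
= 9 + 9 + 9 = 27
Coefficient = -9/27
In lowest terms: -1/3


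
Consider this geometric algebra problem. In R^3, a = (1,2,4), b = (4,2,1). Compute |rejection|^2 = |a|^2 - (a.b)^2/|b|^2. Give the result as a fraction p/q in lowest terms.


|a|^2 = 1^2 + 2^2 + 4^2 = 21
|b|^2 = 4^2 + 2^2 + 1^2 = 21
a . b = 1*4 + 2*2 + 4*1 = 12
(a.b)^2 = 12^2 = 144
|rej|^2 = 21 - 144/21
= (441 - 144)/21
= 297/21
In lowest terms: 99/7


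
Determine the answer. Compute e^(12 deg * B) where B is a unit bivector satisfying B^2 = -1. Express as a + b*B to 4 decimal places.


For a unit bivector B with B^2 = -1, the exponential series gives
e^(theta*B) = cos(theta) + sin(theta)*B (the GA analogue of Euler's formula).
theta = 12 degrees = 0.20944 rad
cos(12 deg) = 0.9781
sin(12 deg) = 0.2079
exp(theta*B) = 0.9781 + 0.2079*B


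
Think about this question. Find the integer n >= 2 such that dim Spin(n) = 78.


dim Spin(n) = dim so(n) = n(n-1)/2.
Solve n(n-1)/2 = 78, i.e. n^2 - n - 156 = 0.
Discriminant = 1 + 8*78 = 625
n = (1 + sqrt(625))/2 = (1 + 25)/2 = 13


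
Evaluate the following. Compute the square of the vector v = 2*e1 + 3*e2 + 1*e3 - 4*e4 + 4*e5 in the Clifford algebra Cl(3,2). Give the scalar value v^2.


v^2 = sum of c_i^2 * e_i^2
Positive signature terms (e_i^2 = +1): 2^2 + 3^2 + 1^2 = 14
Negative signature terms (e_j^2 = -1): (-4)^2 + 4^2 = 32
v^2 = 14 - 32 = -18


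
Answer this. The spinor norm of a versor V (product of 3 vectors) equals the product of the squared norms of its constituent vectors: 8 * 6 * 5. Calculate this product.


Spinor norm N(V) = |v1|^2 * |v2|^2 * ... * |v3|^2
= 8 * 6 * 5
Running product: 8, 48, 240
N(V) = 240


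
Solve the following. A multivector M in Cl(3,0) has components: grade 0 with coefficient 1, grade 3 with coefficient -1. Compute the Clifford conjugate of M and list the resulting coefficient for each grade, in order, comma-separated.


Clifford conjugate sign for grade k: (-1)^(k(k+1)/2)
Grade 0: (-1)^(0*1/2) = (-1)^0 = 1, coeff 1 -> 1
Grade 3: (-1)^(3*4/2) = (-1)^6 = 1, coeff -1 -> -1
Conjugated coefficients: 1, -1


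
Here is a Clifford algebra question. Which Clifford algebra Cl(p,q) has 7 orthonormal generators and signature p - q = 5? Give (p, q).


We need p + q = 7 and p - q = 5.
Adding: 2p = 7 + 5 = 12, so p = 6.
Then q = 7 - 6 = 1.
(p, q) = (6, 1)


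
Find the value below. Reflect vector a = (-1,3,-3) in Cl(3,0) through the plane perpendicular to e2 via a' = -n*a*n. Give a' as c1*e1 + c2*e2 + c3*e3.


Reflection formula: a' = -n*a*n, with n = e2 (unit vector, n^2 = 1).
For reflection through hyperplane perp to e2:
The component along e2 flips sign, others stay.
a = (-1, 3, -3)
a' = (-1, -3, -3)
a' = -1*e1 - 3*e2 - 3*e3


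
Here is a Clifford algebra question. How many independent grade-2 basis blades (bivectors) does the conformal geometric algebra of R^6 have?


The conformal model of R^6 uses Cl(7,1) with m = 6 + 2 = 8 generators.
Number of grade-2 blades = C(m, 2) = C(8, 2)
= 8*7/2 = 28


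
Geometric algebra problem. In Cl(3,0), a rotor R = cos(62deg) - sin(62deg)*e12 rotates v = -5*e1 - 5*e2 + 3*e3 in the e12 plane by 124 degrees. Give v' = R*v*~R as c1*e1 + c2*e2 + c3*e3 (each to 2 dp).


Rotor R = cos(62deg) - sin(62deg)*e12
Rotation angle theta = 2 * 62 = 124 degrees in the e12 plane (e1 -> e2).
The component perpendicular to the plane (e3) is invariant: v'_3 = v3 = 3.00
cos(124deg) = -0.5592, sin(124deg) = 0.8290
v'_1 = v1*cos(theta) - v2*sin(theta) = -5*(-0.5592) - (-5)*0.8290 = 6.94
v'_2 = v1*sin(theta) + v2*cos(theta) = -5*0.8290 + (-5)*(-0.5592) = -1.35
v' = 6.94*e1 - 1.35*e2 + 3.00*e3


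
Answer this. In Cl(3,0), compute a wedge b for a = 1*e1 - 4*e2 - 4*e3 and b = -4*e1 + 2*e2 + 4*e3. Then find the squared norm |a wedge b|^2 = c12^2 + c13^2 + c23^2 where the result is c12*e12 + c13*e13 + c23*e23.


a wedge b = (a1*b2 - a2*b1)*e12 + (a1*b3 - a3*b1)*e13 + (a2*b3 - a3*b2)*e23
e12 coeff: 1*2 - (-4)*(-4) = 2 - 16 = -14
e13 coeff: 1*4 - (-4)*(-4) = 4 - 16 = -12
e23 coeff: (-4)*4 - (-4)*2 = -16 - (-8) = -8
|a wedge b|^2 = (-14)^2 + (-12)^2 + (-8)^2
= 196 + 144 + 64
= 404


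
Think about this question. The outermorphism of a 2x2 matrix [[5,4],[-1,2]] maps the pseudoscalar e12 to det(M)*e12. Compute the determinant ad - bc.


The outermorphism of a linear map f sends e1^e2 to f(e1)^f(e2).
f(e1) = 5*e1 - 1*e2
f(e2) = 4*e1 + 2*e2
f(e1) ^ f(e2) = (5*e1 - 1*e2) ^ (4*e1 + 2*e2)
= 5*2*e12 + (-1)*4*e21
= (10 - (-4))*e12
= 14*e12
Coefficient = 14


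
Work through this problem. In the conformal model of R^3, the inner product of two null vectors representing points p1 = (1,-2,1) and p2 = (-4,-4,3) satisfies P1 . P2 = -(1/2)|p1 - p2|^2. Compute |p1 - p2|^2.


p1 - p2 = (5, 2, -2)
|p1 - p2|^2 = 5^2 + 2^2 + (-2)^2
= 25 + 4 + 4
= 33


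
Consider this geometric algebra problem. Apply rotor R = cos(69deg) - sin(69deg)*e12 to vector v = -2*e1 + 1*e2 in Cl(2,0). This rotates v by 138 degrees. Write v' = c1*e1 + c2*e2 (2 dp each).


Rotor R = cos(69deg) - sin(69deg)*e12
Rotation angle theta = 2 * 69 = 138 degrees
v' = R*v*~R rotates v by theta.
cos(138deg) = -0.7431, sin(138deg) = 0.6691
v'_1 = -2*cos(138deg) - 1*sin(138deg)
= -2*(-0.7431) - 1*0.6691
= 0.82
v'_2 = -2*sin(138deg) + 1*cos(138deg)
= -2*0.6691 + 1*(-0.7431)
= -2.08
v' = 0.82*e1 - 2.08*e2


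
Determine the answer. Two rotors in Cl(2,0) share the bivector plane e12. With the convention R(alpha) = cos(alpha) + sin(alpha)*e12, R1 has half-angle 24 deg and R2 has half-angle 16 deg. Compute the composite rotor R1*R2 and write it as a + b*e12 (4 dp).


Same-plane rotors commute and their half-angles add:
R1*R2 = cos(a1 + a2) + sin(a1 + a2)*e12.
a1 + a2 = 24 + 16 = 40 deg
cos(40 deg) = 0.7660
sin(40 deg) = 0.6428
R1*R2 = 0.7660 + 0.6428*e12


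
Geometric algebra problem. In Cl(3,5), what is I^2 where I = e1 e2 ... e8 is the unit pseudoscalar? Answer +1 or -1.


The pseudoscalar I = e1...e_n (product of all n generators) of Cl(p,q) satisfies I^2 = (-1)^(q + n(n-1)/2).
p = 3, q = 5, n = p + q = 8
n(n-1)/2 = 8 * 7 / 2 = 28
Exponent = q + n(n-1)/2 = 5 + 28 = 33
I^2 = (-1)^33 = -1


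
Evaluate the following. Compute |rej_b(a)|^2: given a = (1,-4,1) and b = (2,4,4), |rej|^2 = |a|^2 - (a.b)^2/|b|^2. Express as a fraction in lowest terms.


|a|^2 = 1^2 + (-4)^2 + 1^2 = 18
|b|^2 = 2^2 + 4^2 + 4^2 = 36
a . b = 1*2 + (-4)*4 + 1*4 = -10
(a.b)^2 = (-10)^2 = 100
|rej|^2 = 18 - 100/36
= (648 - 100)/36
= 548/36
In lowest terms: 137/9


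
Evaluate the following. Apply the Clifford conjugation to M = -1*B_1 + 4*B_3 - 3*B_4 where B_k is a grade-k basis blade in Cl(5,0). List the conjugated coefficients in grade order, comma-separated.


Clifford conjugate sign for grade k: (-1)^(k(k+1)/2)
Grade 1: (-1)^(1*2/2) = (-1)^1 = -1, coeff -1 -> 1
Grade 3: (-1)^(3*4/2) = (-1)^6 = 1, coeff 4 -> 4
Grade 4: (-1)^(4*5/2) = (-1)^10 = 1, coeff -3 -> -3
Conjugated coefficients: 1, 4, -3


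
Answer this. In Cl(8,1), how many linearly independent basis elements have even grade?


Even subalgebra dimension = 2^(n-1)
n = 8 + 1 = 9
2^(9 - 1) = 2^8 = 256
Verification: sum of C(9,k) for even k = 1 + 36 + 126 + 84 + 9 = 256
Result = 256


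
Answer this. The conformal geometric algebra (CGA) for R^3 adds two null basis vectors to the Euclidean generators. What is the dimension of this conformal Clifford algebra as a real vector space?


The conformal model of R^3 uses Cl(4,1): the 3 Euclidean generators plus two extra orthogonal generators e+ (e+^2 = +1) and e- (e-^2 = -1), from which the null vectors e0, einf are built.
Number of generators m = 3 + 2 = 5.
dim Cl(p,q) = 2^m = 2^5 = 32


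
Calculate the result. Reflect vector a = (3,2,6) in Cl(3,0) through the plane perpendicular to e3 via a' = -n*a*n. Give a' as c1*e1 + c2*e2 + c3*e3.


Reflection formula: a' = -n*a*n, with n = e3 (unit vector, n^2 = 1).
For reflection through hyperplane perp to e3:
The component along e3 flips sign, others stay.
a = (3, 2, 6)
a' = (3, 2, -6)
a' = 3*e1 + 2*e2 - 6*e3


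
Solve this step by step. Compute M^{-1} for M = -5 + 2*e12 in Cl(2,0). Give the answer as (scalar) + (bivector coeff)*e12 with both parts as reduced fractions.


M = -5 + 2*e12, where e12^2 = -1.
Since M commutes with its reverse ~M = a - b*e12, M * ~M = a^2 - b^2*e12^2 = a^2 + b^2.
So M^{-1} = ~M / (a^2 + b^2) = (a - b*e12)/(a^2 + b^2).
a^2 + b^2 = 25 + 4 = 29
Scalar part = -5/29 = -5/29
Bivector coeff = -2/29 = -2/29
M^{-1} = -5/29 - 2/29*e12


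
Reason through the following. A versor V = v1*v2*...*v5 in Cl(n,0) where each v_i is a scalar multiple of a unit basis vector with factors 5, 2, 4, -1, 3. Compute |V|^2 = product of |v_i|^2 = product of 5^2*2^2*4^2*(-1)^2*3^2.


Each vector v_i has |v_i|^2 = s_i^2
Squared scales: 5^2 = 25, 2^2 = 4, 4^2 = 16, (-1)^2 = 1, 3^2 = 9
|V|^2 = 25 * 4 * 16 * 1 * 9
= 14400


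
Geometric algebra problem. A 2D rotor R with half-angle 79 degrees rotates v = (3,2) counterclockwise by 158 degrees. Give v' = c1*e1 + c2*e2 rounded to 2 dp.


Rotor R = cos(79deg) - sin(79deg)*e12
Rotation angle theta = 2 * 79 = 158 degrees
v' = R*v*~R rotates v by theta.
cos(158deg) = -0.9272, sin(158deg) = 0.3746
v'_1 = 3*cos(158deg) - 2*sin(158deg)
= 3*(-0.9272) - 2*0.3746
= -3.53
v'_2 = 3*sin(158deg) + 2*cos(158deg)
= 3*0.3746 + 2*(-0.9272)
= -0.73
v' = -3.53*e1 - 0.73*e2


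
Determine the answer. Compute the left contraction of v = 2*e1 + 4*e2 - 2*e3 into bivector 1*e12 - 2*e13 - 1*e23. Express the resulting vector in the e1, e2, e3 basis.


Left contraction v _| B = <vB>_1 (grade-1 part of the geometric product vB).
Using e1_|e12 = e2, e2_|e12 = -e1, e1_|e13 = e3, e3_|e13 = -e1, e2_|e23 = e3, e3_|e23 = -e2:
e1 coeff: -v2*b12 - v3*b13 = -(4)*(1) - (-2)*(-2) = -8
e2 coeff: v1*b12 - v3*b23 = (2)*(1) - (-2)*(-1) = 0
e3 coeff: v1*b13 + v2*b23 = (2)*(-2) + (4)*(-1) = -8
v _| B = -8*e1 + 0*e2 - 8*e3
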